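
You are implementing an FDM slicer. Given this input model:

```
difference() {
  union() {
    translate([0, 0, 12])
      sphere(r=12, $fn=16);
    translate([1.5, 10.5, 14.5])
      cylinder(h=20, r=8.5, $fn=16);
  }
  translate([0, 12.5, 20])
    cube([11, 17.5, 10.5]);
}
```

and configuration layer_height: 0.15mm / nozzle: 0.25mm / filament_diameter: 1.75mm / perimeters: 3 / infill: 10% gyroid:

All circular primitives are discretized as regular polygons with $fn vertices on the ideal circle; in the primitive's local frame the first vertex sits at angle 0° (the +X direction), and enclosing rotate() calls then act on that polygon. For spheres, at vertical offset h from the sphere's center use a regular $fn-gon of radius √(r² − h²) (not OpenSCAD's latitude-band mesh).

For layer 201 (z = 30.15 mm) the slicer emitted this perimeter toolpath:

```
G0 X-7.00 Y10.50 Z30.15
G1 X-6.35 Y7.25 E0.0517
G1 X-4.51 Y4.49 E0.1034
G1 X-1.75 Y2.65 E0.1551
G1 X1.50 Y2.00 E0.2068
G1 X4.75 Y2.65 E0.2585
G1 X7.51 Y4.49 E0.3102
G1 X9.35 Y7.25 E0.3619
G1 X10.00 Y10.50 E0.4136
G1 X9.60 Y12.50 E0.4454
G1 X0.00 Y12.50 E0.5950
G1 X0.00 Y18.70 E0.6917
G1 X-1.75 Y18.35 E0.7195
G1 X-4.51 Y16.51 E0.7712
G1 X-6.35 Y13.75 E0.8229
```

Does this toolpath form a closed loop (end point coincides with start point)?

no

Start point (G0): (-7.00, 10.50). End point (last G1): the path does not return to the start — open.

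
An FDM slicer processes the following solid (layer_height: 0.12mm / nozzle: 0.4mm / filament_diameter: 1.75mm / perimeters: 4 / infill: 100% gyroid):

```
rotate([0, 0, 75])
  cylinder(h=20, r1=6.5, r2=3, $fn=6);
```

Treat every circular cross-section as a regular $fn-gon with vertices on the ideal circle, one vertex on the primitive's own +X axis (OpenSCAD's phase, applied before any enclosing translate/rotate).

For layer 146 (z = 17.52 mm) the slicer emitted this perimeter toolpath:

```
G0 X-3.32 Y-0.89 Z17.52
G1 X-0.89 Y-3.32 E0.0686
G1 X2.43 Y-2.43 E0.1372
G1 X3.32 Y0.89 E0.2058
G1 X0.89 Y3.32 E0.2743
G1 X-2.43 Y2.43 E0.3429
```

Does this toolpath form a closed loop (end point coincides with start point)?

no

Start point (G0): (-3.32, -0.89). End point (last G1): the path does not return to the start — open.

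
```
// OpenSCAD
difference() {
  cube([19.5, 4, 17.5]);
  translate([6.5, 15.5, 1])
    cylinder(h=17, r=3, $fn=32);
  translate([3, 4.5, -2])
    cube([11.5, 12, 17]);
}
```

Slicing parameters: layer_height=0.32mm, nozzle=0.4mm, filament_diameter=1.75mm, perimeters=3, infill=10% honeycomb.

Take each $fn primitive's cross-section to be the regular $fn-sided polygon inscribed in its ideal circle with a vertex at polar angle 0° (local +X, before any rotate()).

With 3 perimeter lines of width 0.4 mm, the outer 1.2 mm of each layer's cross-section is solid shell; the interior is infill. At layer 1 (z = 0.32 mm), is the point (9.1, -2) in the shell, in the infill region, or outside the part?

outside

At z = 0.32 mm: the cube (footprint 19.5×4) is included at this height; the cylinder at (6.5, 15.5) is absent (z outside [1, 18]); the 11.5×12 cube at (3, 4.5) contributes its full rectangle; Taking the first minus the rest: starting from the 19.5×4 cube, the 11.5×12 cube at (3, 4.5) misses the remaining region (no effect) — 1 connected region. Overall, the cross-section is a single solid region. The nearest boundary edge runs (19.50, 0.00)→(0.00, 0.00); distance from the point to it = 2.00 mm. The point is not inside any of the regions above, so it lies outside the cross-section (2.00 mm from the nearest boundary).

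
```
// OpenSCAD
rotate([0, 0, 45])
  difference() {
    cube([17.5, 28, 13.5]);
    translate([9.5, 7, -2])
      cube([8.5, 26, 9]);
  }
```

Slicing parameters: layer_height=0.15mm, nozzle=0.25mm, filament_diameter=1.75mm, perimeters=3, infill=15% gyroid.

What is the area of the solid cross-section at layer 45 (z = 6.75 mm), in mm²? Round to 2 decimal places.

At z = 6.75 mm: the cube (footprint 17.5×28) is included at this height (area 490.00 mm²); the 8.5×26 cube at (9.5, 7) contributes its full rectangle (area 221.00 mm²); After the difference (first − rest): starting from the 17.5×28 cube (490.00 mm²), the 8.5×26 cube at (9.5, 7) partially overlaps it — only the 168.00 mm² overlap (of its 221.00 mm²) is removed, clipping the outline — area = 322.00 mm²; (whole slice rotated 45° about Z — lengths, areas and connectivity unchanged). Overall, the cross-section is a single solid region. Net area = 322.00 mm².

322.00 mm²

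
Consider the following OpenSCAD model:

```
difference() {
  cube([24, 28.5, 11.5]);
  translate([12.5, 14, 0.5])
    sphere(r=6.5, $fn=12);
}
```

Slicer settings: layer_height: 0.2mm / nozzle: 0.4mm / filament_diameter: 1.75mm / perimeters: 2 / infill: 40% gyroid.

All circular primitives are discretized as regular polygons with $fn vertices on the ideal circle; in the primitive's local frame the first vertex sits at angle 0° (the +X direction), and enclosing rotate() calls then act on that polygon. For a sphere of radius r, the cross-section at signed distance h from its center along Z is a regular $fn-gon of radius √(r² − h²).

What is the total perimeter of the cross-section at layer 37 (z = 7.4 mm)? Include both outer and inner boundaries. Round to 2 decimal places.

At z = 7.4 mm: the cube is present — its section is the full 24×28.5 rectangle (perimeter 105.00 mm); the sphere at (12.5, 14) is absent (|z−center|=6.900 > r=6.5); Taking the first minus the rest: none of the subtracted shapes is present at this height, so the 24×28.5 cube is unchanged — boundary = 105.00 mm. Overall, the cross-section is a single solid region. Total boundary length (outer) = 105.00 mm.

105.00 mm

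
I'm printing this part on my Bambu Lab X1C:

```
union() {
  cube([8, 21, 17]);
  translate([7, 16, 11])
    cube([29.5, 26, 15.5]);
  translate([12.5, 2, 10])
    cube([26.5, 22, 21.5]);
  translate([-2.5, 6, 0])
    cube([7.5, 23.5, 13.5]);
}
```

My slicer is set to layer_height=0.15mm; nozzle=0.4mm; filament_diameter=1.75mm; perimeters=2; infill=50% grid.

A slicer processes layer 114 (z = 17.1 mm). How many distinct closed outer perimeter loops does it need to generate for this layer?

1

At z = 17.1 mm: the cube is not intersected at this z (z outside [0, 17]); the cube at (7, 16) (footprint 29.5×26) is included at this height; the cube at (12.5, 2) (footprint 26.5×22) is included at this height; the cube at (-2.5, 6) is not intersected at this z (z outside [0, 13.5]); Merging all regions: the regions partially overlap (shared area 192.00 mm²), so overlapping operands fuse into one piece — 1 connected region. The result has 1 disconnected region.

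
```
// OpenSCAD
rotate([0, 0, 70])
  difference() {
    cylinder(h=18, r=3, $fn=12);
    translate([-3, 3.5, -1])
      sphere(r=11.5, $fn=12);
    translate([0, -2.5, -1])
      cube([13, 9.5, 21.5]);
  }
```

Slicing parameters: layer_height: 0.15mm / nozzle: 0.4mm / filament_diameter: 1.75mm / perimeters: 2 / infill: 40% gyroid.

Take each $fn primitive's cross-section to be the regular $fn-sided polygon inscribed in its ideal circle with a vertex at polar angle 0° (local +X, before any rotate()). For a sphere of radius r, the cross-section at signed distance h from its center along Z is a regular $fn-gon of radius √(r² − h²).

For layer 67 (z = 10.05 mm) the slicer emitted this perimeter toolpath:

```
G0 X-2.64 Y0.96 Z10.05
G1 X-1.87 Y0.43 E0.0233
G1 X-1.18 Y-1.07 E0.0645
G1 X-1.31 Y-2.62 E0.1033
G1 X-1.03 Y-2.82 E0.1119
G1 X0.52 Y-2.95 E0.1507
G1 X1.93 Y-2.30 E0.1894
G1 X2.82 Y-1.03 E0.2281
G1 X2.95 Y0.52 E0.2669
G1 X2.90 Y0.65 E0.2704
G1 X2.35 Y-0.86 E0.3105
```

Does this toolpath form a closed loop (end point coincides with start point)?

Start point (G0): (-2.64, 0.96). End point (last G1): the path does not return to the start — open.

no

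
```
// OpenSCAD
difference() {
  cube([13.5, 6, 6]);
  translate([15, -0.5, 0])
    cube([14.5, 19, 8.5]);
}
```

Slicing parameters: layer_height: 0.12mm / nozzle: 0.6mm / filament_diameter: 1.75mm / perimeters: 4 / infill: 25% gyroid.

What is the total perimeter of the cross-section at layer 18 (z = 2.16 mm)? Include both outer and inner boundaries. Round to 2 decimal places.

At z = 2.16 mm: the cube (footprint 13.5×6) is included at this height (perimeter 39.00 mm); the 14.5×19 cube at (15, -0.5) contributes its full rectangle (perimeter 67.00 mm); After the difference (first − rest): starting from the 13.5×6 cube, the 14.5×19 cube at (15, -0.5) misses the remaining region (no effect) — boundary = 39.00 mm. Overall, the cross-section is a single solid region. Total boundary length (outer) = 39.00 mm.

39.00 mm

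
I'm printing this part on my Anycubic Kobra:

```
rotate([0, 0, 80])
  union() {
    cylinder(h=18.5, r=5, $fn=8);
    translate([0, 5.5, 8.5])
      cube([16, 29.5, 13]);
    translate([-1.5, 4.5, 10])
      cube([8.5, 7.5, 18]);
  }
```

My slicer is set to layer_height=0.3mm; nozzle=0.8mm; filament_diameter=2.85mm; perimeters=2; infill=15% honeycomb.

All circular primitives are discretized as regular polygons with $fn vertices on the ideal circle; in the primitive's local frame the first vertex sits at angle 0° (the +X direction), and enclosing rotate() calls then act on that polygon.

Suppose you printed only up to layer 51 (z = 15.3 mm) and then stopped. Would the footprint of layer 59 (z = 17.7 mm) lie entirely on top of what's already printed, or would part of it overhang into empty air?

entirely on top

Compare the two slices. At z = 15.3: the r=5 cylinder contributes a regular 8-gon of circumradius 5 (area = (8/2)·5.000²·sin(360°/8) = 70.71 mm²); the cube at (0, 5.5) is present — its section is the full 16×29.5 rectangle (area 472.00 mm²); the cube at (-1.5, 4.5) is present — its section is the full 8.5×7.5 rectangle (area 63.75 mm²); Merging all regions: the regions partially overlap — summed areas 606.46 mm² minus the doubly-counted overlap 46.10 mm² gives 560.36 mm² — area = 560.36 mm²; (whole slice rotated 80° about Z — lengths, areas and connectivity unchanged). At z = 17.7: the r=5 cylinder contributes a regular 8-gon of circumradius 5 (area = (8/2)·5.000²·sin(360°/8) = 70.71 mm²); the 16×29.5 cube at (0, 5.5) contributes its full rectangle (area 472.00 mm²); the cube at (-1.5, 4.5) (footprint 8.5×7.5) is included at this height (area 63.75 mm²); Merging all regions: the regions partially overlap — summed areas 606.46 mm² minus the doubly-counted overlap 46.10 mm² gives 560.36 mm² — area = 560.36 mm²; (whole slice rotated 80° about Z — lengths, areas and connectivity unchanged). Checking containment: the cross-section at z = 17.7 is a subset of the cross-section at z = 15.3.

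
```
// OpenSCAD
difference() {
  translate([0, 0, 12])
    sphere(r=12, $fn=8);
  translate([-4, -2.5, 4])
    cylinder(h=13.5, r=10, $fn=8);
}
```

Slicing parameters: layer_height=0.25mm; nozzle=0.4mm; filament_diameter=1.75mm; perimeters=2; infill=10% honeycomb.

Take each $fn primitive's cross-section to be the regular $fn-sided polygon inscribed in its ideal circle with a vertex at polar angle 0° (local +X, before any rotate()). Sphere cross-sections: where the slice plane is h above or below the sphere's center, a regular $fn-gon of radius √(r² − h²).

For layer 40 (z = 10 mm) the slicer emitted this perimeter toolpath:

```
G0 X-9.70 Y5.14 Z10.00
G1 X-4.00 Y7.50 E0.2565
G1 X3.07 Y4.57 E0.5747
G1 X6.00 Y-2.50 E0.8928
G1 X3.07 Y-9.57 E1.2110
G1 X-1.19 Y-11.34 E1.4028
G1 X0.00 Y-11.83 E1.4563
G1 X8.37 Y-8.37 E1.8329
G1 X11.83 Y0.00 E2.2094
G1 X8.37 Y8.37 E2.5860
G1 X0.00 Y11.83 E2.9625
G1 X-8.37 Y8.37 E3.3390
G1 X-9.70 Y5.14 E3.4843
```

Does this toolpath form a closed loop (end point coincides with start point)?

yes

Start point (G0): (-9.70, 5.14). End point (last G1): the path returns to the start — closed.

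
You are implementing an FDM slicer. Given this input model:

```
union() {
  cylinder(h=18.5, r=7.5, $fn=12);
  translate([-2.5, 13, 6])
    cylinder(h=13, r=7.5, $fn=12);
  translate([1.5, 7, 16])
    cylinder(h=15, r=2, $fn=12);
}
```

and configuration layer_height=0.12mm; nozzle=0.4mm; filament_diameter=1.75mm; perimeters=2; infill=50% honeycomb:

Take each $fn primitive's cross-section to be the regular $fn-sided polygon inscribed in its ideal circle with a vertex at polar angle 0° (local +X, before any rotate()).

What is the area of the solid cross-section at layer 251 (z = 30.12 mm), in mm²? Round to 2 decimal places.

At z = 30.12 mm: the cylinder does not reach this height (z outside [0, 18.5]); the cylinder at (-2.5, 13) does not reach this height (z outside [6, 19]); the cylinder at (1.5, 7): section is a regular 12-gon, circumradius r=2 (area = (12/2)·2.000²·sin(360°/12) = 12.00 mm²); Merging all regions: only the r=2 cylinder at (1.5, 7) is present, so the union is just that shape — area = 12.00 mm². Overall, the cross-section is a single solid region. Net area = 12.00 mm².

12.00 mm²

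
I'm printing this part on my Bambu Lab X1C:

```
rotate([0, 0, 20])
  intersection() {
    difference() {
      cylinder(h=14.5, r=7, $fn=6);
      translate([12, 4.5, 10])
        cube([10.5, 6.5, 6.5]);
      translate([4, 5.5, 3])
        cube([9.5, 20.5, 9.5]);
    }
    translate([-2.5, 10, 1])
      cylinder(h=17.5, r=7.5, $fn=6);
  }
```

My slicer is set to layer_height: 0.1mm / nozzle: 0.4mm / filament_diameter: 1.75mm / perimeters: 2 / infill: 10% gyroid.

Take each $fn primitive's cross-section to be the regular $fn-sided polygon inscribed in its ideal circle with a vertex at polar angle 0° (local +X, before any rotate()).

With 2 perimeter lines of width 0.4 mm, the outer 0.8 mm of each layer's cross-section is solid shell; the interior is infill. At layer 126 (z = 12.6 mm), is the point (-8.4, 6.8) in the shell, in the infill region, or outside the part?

outside

At z = 12.6 mm: the cylinder: section is a regular 6-gon, circumradius r=7; the 10.5×6.5 cube at (12, 4.5) contributes its full rectangle; the cube at (4, 5.5) does not reach this height (z outside [3, 12.5]); After the difference (first − rest): starting from the r=7 cylinder, the 10.5×6.5 cube at (12, 4.5) misses the remaining region (no effect) — 1 connected region; the cylinder at (-2.5, 10): section is a regular 6-gon, circumradius r=7.5; After intersecting: the r=7.5 cylinder at (-2.5, 10) partially overlaps that combined region; clipping to the common part keeps 15.92 mm² — 1 connected region; (whole slice rotated 20° about Z — lengths, areas and connectivity unchanged). Overall, the cross-section is a single solid region. Undo the 20° rotation: the query point maps to (-5.568, 9.263) in the un-rotated model frame. The nearest boundary edge runs (-3.50, 6.06)→(2.73, 6.06); distance from the point to it = 3.81 mm. The point is not inside any of the regions above, so it lies outside the cross-section (3.81 mm from the nearest boundary).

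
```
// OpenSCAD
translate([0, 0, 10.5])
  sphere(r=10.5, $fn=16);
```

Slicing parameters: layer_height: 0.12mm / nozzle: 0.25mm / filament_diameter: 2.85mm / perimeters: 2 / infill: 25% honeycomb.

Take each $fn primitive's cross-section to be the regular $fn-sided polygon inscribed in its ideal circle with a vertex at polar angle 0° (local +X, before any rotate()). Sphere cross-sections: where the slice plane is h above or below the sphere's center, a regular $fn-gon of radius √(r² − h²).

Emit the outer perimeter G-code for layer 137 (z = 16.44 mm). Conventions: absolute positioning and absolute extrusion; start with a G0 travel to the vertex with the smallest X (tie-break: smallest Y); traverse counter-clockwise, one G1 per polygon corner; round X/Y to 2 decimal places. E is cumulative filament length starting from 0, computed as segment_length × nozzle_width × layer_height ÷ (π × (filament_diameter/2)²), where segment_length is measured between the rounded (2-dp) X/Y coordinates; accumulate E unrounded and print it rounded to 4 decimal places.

At z = 16.44 mm: the sphere: section is a regular 16-gon, circumradius = √(r²−h²) = √(10.5²−5.94²) = 8.658. The outline is a single polygon with 16 vertices. Extrusion per mm of travel: 0.25 × 0.12 / (π × 1.425²) = 0.004703. Accumulating E over each segment gives final E = 0.2542.

G0 X-8.66 Y0.00 Z16.44
G1 X-8.00 Y-3.31 E0.0159
G1 X-6.12 Y-6.12 E0.0318
G1 X-3.31 Y-8.00 E0.0477
G1 X0.00 Y-8.66 E0.0635
G1 X3.31 Y-8.00 E0.0794
G1 X6.12 Y-6.12 E0.0953
G1 X8.00 Y-3.31 E0.1112
G1 X8.66 Y0.00 E0.1271
G1 X8.00 Y3.31 E0.1430
G1 X6.12 Y6.12 E0.1589
G1 X3.31 Y8.00 E0.1748
G1 X0.00 Y8.66 E0.1906
G1 X-3.31 Y8.00 E0.2065
G1 X-6.12 Y6.12 E0.2224
G1 X-8.00 Y3.31 E0.2383
G1 X-8.66 Y0.00 E0.2542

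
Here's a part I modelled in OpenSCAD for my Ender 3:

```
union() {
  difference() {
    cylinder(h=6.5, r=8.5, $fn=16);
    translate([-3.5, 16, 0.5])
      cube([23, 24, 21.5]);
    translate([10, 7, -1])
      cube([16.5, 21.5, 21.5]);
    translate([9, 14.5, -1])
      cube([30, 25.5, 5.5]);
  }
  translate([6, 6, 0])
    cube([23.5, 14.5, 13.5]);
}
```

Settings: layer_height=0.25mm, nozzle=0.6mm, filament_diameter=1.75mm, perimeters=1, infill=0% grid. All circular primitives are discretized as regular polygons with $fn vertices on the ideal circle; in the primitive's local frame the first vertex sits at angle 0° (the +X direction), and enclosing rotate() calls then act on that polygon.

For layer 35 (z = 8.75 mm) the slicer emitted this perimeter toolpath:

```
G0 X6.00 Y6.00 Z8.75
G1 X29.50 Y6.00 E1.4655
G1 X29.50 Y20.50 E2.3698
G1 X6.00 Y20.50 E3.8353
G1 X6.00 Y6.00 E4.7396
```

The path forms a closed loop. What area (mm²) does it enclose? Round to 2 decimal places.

Apply the shoelace formula to the sequence of (X, Y) vertices; enclosed area = 340.75 mm².

340.75 mm²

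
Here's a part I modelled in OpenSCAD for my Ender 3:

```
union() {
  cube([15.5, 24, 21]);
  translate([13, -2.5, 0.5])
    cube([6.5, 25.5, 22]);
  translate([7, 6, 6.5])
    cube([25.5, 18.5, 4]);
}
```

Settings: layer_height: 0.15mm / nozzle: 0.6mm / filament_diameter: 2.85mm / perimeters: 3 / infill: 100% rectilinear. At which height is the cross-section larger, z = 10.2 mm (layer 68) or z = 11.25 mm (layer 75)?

Layer 68 (z = 10.2): the 15.5×24 cube contributes its full rectangle (area 372.00 mm²); the cube at (13, -2.5) (footprint 6.5×25.5) is included at this height (area 165.75 mm²); the cube at (7, 6) is present — its section is the full 25.5×18.5 rectangle (area 471.75 mm²); Combining (union): the regions partially overlap — summed areas 1009.50 mm² minus the doubly-counted overlap 278.50 mm² gives 731.00 mm² — area = 731.00 mm². So its area = 731.00 mm². Layer 75 (z = 11.25): the cube is present — its section is the full 15.5×24 rectangle (area 372.00 mm²); the cube at (13, -2.5) (footprint 6.5×25.5) is included at this height (area 165.75 mm²); the cube at (7, 6) is not intersected at this z (z outside [6.5, 10.5]); Combining (union): the regions partially overlap — summed areas 537.75 mm² minus the doubly-counted overlap 57.50 mm² gives 480.25 mm² — area = 480.25 mm². So its area = 480.25 mm². Layer 68 is larger (731.00 vs 480.25 mm²).

layer 68 (z = 10.2 mm)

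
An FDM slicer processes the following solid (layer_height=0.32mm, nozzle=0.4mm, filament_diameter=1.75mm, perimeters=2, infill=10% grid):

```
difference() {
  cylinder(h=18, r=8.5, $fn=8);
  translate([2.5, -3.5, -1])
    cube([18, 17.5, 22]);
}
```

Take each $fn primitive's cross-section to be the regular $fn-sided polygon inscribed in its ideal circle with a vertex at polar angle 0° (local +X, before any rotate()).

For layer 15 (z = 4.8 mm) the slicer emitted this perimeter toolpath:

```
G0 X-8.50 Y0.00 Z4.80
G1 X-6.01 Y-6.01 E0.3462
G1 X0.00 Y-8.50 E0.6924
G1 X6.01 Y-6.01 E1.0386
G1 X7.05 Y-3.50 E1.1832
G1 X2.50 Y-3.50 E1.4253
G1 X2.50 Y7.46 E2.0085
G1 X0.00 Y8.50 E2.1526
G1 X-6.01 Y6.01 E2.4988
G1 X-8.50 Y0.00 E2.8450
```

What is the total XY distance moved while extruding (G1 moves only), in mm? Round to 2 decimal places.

Sum the Euclidean lengths of each G1 segment: total = 53.46 mm.

53.46 mm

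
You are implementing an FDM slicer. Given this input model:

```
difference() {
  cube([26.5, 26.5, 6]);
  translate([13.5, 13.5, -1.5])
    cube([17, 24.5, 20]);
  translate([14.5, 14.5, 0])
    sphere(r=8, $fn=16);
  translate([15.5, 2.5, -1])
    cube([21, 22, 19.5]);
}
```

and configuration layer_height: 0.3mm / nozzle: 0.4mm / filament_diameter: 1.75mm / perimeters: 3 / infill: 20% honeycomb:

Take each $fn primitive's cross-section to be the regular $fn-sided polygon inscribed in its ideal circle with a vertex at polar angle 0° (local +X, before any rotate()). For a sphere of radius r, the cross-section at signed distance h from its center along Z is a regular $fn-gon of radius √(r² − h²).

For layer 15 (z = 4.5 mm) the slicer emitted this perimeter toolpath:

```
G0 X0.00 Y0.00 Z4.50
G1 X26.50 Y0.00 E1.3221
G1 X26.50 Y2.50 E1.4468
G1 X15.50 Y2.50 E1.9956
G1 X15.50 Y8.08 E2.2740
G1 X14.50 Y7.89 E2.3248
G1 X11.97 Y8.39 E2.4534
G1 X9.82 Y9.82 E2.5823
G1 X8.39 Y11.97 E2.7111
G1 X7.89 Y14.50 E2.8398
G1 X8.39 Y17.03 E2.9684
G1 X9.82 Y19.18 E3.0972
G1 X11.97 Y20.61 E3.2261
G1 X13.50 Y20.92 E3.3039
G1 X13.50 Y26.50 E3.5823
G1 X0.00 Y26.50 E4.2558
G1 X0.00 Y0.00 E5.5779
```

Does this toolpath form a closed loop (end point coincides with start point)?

yes

Start point (G0): (0.00, 0.00). End point (last G1): the path returns to the start — closed.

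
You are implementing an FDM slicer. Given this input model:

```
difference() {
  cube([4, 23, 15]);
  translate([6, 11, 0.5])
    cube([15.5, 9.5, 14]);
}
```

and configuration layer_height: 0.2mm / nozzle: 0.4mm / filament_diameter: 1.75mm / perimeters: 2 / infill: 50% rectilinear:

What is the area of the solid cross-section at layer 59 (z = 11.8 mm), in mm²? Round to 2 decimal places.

92.00 mm²

At z = 11.8 mm: the cube (footprint 4×23) is included at this height (area 92.00 mm²); the cube at (6, 11) is present — its section is the full 15.5×9.5 rectangle (area 147.25 mm²); After the difference (first − rest): starting from the 4×23 cube (92.00 mm²), the 15.5×9.5 cube at (6, 11) misses the remaining region (no effect) — area = 92.00 mm². Overall, the cross-section is a single solid region. Net area = 92.00 mm².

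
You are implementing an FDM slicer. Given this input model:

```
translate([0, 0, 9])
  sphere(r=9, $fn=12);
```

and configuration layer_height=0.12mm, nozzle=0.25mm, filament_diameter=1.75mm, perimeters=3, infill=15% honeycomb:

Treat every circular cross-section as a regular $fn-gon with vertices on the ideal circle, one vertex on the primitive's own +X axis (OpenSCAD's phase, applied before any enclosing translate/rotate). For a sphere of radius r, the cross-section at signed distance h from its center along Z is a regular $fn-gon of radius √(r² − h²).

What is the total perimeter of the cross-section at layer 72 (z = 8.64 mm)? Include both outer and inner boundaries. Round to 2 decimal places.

At z = 8.64 mm: the r=9 sphere slices to a regular 12-gon of circumradius 8.993 (√(r²−h²) with h=0.36 from center) (perimeter = 2·12·8.993·sin(180°/12) = 55.86 mm). Overall, the cross-section is a single solid region. Total boundary length (outer) = 55.86 mm.

55.86 mm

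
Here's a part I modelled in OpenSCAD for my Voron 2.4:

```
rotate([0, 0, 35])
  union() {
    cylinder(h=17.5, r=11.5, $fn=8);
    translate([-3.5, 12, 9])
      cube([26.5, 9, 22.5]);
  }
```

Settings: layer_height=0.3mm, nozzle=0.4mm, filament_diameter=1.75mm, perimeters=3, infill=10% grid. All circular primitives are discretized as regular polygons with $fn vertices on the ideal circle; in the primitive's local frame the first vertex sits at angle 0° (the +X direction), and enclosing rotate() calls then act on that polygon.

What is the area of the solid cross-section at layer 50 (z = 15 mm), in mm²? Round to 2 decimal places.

612.56 mm²

At z = 15 mm: the r=11.5 cylinder gives a regular 8-gon of circumradius 11.5 (constant along its height) (area = (8/2)·11.500²·sin(360°/8) = 374.06 mm²); the 26.5×9 cube at (-3.5, 12) contributes its full rectangle (area 238.50 mm²); Taking the union: the 2 present regions are separate (no shared area or edge), so areas and boundary lengths simply add and each stays a separate island — area = 612.56 mm²; (whole slice rotated 35° about Z — lengths, areas and connectivity unchanged). Overall, the cross-section has 2 separate islands. Net area = 612.56 mm².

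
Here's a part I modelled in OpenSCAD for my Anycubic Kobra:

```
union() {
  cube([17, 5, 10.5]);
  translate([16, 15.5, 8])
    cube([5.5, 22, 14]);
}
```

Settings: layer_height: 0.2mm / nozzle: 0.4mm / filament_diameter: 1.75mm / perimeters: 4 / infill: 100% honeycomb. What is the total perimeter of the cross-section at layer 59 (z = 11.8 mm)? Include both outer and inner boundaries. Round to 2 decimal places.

55.00 mm

At z = 11.8 mm: the cube is not intersected at this z (z outside [0, 10.5]); the cube at (16, 15.5) (footprint 5.5×22) is included at this height (perimeter 55.00 mm); Taking the union: only the 5.5×22 cube at (16, 15.5) is present, so the union is just that shape — boundary = 55.00 mm. Overall, the cross-section is a single solid region. Total boundary length (outer) = 55.00 mm.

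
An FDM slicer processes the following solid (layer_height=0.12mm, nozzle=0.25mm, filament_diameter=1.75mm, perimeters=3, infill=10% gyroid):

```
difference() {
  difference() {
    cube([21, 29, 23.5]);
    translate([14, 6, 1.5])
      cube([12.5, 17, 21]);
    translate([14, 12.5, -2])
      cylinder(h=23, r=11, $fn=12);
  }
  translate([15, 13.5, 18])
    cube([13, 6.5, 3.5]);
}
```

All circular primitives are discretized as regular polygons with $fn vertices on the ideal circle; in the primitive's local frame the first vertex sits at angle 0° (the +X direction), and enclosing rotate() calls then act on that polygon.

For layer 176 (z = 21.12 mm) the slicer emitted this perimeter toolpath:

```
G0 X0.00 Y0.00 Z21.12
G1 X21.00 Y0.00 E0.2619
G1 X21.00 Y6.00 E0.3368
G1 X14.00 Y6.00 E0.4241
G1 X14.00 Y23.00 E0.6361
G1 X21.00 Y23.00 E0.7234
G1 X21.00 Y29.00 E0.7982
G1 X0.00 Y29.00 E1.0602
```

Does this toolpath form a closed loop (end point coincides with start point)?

no

Start point (G0): (0.00, 0.00). End point (last G1): the path does not return to the start — open.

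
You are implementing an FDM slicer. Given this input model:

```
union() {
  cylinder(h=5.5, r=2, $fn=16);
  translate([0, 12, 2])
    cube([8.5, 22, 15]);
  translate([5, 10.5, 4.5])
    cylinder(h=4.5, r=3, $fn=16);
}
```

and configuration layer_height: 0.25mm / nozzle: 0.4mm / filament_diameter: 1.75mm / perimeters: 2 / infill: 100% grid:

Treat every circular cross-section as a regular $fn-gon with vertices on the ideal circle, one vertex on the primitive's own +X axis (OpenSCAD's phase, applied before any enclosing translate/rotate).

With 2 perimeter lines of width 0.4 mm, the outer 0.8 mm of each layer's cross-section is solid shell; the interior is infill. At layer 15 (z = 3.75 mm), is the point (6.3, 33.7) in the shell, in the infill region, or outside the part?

At z = 3.75 mm: the cylinder: section is a regular 16-gon, circumradius r=2; the cube at (0, 12) (footprint 8.5×22) is included at this height; the cylinder at (5, 10.5) is absent (z outside [4.5, 9]); Taking the union: the 2 present regions are separate (no shared area or edge), so areas and boundary lengths simply add and each stays a separate island — 2 connected regions. Overall, the cross-section has 2 separate islands. The nearest boundary edge runs (0.00, 34.00)→(8.50, 34.00); distance from the point to it = 0.30 mm. (Shell/infill is judged within the island containing the point — the largest one.) The point is inside the cross-section, 0.30 mm from the nearest boundary — within the 0.8 mm shell band (2 × 0.4).

shell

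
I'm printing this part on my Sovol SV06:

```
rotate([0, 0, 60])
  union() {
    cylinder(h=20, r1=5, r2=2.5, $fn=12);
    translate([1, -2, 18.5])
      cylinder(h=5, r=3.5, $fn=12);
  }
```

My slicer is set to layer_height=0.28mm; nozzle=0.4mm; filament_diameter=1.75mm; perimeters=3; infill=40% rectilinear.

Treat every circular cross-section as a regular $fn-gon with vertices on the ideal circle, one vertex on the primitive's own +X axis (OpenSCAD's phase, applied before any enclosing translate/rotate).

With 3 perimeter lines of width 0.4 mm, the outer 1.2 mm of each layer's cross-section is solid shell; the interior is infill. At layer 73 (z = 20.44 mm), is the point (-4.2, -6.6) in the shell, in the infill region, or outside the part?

At z = 20.44 mm: the cone does not reach this height (z outside [0, 20]); the r=3.5 cylinder at (1, -2) gives a regular 12-gon of circumradius 3.5 (constant along its height); Merging all regions: only the r=3.5 cylinder at (1, -2) is present, so the union is just that shape — 1 connected region; (whole slice rotated 60° about Z — lengths, areas and connectivity unchanged). Overall, the cross-section is a single solid region. Undo the 60° rotation: the query point maps to (-7.816, 0.337) in the un-rotated model frame. The nearest boundary edge runs (-2.03, -0.25)→(-2.50, -2.00); distance from the point to it = 5.74 mm. The point is not inside any of the regions above, so it lies outside the cross-section (5.74 mm from the nearest boundary).

outside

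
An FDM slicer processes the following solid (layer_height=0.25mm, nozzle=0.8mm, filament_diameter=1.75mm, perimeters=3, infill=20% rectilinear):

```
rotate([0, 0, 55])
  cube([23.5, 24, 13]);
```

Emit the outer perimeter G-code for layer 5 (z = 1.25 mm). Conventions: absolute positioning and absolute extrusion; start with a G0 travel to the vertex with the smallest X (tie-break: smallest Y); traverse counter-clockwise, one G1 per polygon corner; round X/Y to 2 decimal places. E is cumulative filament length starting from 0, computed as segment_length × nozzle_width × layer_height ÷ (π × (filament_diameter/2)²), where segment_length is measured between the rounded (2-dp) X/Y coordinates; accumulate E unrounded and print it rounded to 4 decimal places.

G0 X-19.66 Y13.77 Z1.25
G1 X0.00 Y0.00 E1.9958
G1 X13.48 Y19.25 E3.9499
G1 X-6.18 Y33.02 E5.9457
G1 X-19.66 Y13.77 E7.8998

At z = 1.25 mm: the cube (footprint 23.5×24) is included at this height; (rotated 55° about Z; rotation is an isometry so areas/perimeters/island counts are preserved). The outline is a single polygon with 4 vertices. Extrusion per mm of travel: 0.8 × 0.25 / (π × 0.875²) = 0.083150. Accumulating E over each segment gives final E = 7.8998.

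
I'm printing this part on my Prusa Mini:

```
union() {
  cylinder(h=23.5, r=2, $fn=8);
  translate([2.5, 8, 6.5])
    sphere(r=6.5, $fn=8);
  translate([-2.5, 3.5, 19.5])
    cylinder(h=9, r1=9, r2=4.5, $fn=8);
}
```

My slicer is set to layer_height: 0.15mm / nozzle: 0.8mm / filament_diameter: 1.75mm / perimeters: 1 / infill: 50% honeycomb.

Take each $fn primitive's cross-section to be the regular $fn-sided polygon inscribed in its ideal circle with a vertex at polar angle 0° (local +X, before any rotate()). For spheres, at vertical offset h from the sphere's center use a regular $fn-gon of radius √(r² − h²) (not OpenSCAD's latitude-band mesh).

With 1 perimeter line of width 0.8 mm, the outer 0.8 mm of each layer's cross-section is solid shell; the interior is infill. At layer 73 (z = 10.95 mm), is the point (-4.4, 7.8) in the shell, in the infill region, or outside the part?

At z = 10.95 mm: the r=2 cylinder gives a regular 8-gon of circumradius 2 (constant along its height); the sphere at (2.5, 8): section is a regular 8-gon, circumradius = √(r²−h²) = √(6.5²−4.45²) = 4.738; the cone at (-2.5, 3.5) is not intersected at this z (z outside [19.5, 28.5]); Taking the union: the 2 present regions are separate (no shared area or edge), so areas and boundary lengths simply add and each stays a separate island — 2 connected regions. Overall, the cross-section has 2 separate islands. The nearest boundary edge runs (-0.85, 4.65)→(-2.24, 8.00); distance from the point to it = 2.17 mm. The point is not inside any of the regions above, so it lies outside the cross-section (2.17 mm from the nearest boundary).

outside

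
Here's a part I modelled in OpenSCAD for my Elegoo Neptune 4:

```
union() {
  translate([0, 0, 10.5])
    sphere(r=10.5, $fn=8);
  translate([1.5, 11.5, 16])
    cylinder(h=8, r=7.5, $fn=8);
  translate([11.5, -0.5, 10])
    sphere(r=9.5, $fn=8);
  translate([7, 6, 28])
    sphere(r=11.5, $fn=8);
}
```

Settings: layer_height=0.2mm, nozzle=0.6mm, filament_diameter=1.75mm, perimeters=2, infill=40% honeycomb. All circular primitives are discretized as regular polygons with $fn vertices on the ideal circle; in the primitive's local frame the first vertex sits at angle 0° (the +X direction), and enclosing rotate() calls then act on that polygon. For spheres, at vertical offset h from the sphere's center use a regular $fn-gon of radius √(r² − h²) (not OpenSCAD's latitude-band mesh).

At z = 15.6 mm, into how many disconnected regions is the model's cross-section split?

1

At z = 15.6 mm: the r=10.5 sphere slices to a regular 8-gon of circumradius 9.178 (√(r²−h²) with h=5.1 from center); the cylinder at (1.5, 11.5) is absent (z outside [16, 24]); the r=9.5 sphere at (11.5, -0.5) slices to a regular 8-gon of circumradius 7.674 (√(r²−h²) with h=5.6 from center); the sphere at (7, 6) is absent (|z−center|=12.400 > r=11.5); Combining (union): the regions partially overlap (shared area 33.86 mm²), so overlapping operands fuse into one piece — 1 connected region. The result has 1 disconnected region.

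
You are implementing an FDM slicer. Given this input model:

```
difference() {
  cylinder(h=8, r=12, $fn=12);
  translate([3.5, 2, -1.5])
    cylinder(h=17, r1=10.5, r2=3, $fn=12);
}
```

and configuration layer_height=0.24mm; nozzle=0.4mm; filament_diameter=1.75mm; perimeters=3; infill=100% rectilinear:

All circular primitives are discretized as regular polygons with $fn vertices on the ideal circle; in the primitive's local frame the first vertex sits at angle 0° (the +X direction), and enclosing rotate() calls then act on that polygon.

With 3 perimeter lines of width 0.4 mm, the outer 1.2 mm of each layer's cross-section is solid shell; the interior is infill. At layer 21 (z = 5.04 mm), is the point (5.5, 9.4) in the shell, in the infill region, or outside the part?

shell

At z = 5.04 mm: the r=12 cylinder gives a regular 12-gon of circumradius 12 (constant along its height); the cone at (3.5, 2): at t=0.385 of its height the radius interpolates to r₁+(r₂−r₁)t = 7.615, giving a regular 12-gon of that circumradius; Subtracting the remaining from the first: starting from the r=12 cylinder, the cone at (3.5, 2) lies wholly inside it (removes its full 173.95 mm² and its 47.30 mm outline becomes a hole wall) — 1 connected region with 1 hole. Overall, the cross-section is one region with 1 hole. The nearest boundary edge runs (7.31, 8.59)→(3.50, 9.61); distance from the point to it = 0.31 mm. The point is inside the cross-section, 0.31 mm from the nearest boundary — within the 1.2 mm shell band (3 × 0.4).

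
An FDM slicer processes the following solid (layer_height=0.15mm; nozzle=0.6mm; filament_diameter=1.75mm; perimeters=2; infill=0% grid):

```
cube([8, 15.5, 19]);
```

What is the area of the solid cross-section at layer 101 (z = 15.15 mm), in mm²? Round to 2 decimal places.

At z = 15.15 mm: the 8×15.5 cube contributes its full rectangle (area 124.00 mm²). Overall, the cross-section is a single solid region. Net area = 124.00 mm².

124.00 mm²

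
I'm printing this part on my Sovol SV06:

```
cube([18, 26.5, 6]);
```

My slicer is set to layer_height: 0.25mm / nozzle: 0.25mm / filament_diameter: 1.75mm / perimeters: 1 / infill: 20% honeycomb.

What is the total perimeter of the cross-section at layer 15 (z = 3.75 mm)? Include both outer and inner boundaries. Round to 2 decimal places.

89.00 mm

At z = 3.75 mm: the cube is present — its section is the full 18×26.5 rectangle (perimeter 89.00 mm). Overall, the cross-section is a single solid region. Total boundary length (outer) = 89.00 mm.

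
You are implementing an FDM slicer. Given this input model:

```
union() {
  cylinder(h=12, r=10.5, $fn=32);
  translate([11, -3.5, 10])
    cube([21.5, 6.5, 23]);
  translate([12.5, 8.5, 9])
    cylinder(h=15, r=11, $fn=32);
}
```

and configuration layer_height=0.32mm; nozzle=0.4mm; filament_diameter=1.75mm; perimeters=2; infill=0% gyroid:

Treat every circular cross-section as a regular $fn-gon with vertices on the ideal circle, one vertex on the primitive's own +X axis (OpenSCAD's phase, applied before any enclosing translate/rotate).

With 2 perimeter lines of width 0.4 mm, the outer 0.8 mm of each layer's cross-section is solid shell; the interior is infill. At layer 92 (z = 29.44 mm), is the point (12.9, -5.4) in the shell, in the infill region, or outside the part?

outside

At z = 29.44 mm: the cylinder is absent (z outside [0, 12]); the cube at (11, -3.5) is present — its section is the full 21.5×6.5 rectangle; the cylinder at (12.5, 8.5) does not reach this height (z outside [9, 24]); Taking the union: only the 21.5×6.5 cube at (11, -3.5) is present, so the union is just that shape — 1 connected region. Overall, the cross-section is a single solid region. The nearest boundary edge runs (11.00, -3.50)→(32.50, -3.50); distance from the point to it = 1.90 mm. The point is not inside any of the regions above, so it lies outside the cross-section (1.90 mm from the nearest boundary).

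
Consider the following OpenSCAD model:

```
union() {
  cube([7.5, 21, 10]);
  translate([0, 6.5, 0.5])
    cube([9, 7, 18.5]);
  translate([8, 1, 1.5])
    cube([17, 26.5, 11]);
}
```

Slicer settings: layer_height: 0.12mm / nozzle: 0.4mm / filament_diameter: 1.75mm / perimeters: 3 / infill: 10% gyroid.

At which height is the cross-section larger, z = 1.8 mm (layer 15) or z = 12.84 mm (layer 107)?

Layer 15 (z = 1.8): the cube (footprint 7.5×21) is included at this height (area 157.50 mm²); the cube at (0, 6.5) is present — its section is the full 9×7 rectangle (area 63.00 mm²); the cube at (8, 1) is present — its section is the full 17×26.5 rectangle (area 450.50 mm²); Taking the union: the regions partially overlap — summed areas 671.00 mm² minus the doubly-counted overlap 59.50 mm² gives 611.50 mm² — area = 611.50 mm². So its area = 611.50 mm². Layer 107 (z = 12.84): the cube does not reach this height (z outside [0, 10]); the cube at (0, 6.5) (footprint 9×7) is included at this height (area 63.00 mm²); the cube at (8, 1) is absent (z outside [1.5, 12.5]); Taking the union: only the 9×7 cube at (0, 6.5) is present, so the union is just that shape — area = 63.00 mm². So its area = 63.00 mm². Layer 15 is larger (611.50 vs 63.00 mm²).

layer 15 (z = 1.8 mm)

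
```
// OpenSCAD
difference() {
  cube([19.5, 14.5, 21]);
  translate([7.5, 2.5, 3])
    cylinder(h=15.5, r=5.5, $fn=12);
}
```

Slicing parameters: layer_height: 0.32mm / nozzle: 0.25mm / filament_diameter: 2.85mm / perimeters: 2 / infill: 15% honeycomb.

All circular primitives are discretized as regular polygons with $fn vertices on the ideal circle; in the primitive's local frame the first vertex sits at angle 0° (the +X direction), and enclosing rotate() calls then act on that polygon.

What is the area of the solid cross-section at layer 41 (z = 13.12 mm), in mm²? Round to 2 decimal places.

211.55 mm²

At z = 13.12 mm: the cube is present — its section is the full 19.5×14.5 rectangle (area 282.75 mm²); the r=5.5 cylinder at (7.5, 2.5) contributes a regular 12-gon of circumradius 5.5 (area = (12/2)·5.500²·sin(360°/12) = 90.75 mm²); Subtracting the remaining from the first: starting from the 19.5×14.5 cube (282.75 mm²), the r=5.5 cylinder at (7.5, 2.5) partially overlaps it — only the 71.20 mm² overlap (of its 90.75 mm²) is removed, clipping the outline — area = 211.55 mm². Overall, the cross-section is a single solid region. Net area = 211.55 mm².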